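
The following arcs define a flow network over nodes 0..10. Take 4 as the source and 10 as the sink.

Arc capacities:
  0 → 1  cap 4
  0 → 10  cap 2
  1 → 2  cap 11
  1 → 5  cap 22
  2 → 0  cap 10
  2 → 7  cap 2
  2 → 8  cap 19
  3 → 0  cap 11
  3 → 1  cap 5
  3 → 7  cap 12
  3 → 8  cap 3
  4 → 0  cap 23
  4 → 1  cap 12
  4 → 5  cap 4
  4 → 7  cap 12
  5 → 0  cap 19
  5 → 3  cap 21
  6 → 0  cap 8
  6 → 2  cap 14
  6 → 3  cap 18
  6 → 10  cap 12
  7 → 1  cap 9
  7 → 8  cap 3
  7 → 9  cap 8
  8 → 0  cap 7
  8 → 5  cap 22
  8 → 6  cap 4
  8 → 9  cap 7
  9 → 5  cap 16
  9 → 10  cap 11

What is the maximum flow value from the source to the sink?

Maximum flow value: 17

augment #1: 4→0→10 bottleneck 2, total now 2
augment #2: 4→7→9→10 bottleneck 8, total now 10
augment #3: 4→7→8→6→10 bottleneck 3, total now 13
augment #4: 4→1→2→8→6→10 bottleneck 1, total now 14
augment #5: 4→1→2→8→9→10 bottleneck 3, total now 17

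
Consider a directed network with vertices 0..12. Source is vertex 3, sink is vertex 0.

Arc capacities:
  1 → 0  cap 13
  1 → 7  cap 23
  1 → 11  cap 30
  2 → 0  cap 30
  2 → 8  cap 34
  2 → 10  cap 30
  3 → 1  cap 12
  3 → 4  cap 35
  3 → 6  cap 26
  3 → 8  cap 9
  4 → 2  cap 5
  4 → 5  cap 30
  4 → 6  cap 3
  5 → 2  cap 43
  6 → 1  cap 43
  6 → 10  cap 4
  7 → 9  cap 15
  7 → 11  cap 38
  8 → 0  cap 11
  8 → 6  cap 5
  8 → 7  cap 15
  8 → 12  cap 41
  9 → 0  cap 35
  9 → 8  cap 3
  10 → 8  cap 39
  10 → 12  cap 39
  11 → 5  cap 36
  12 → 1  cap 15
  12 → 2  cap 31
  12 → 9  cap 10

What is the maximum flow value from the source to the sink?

Maximum flow value: 79

augment #1: 3→1→0 bottleneck 12, total now 12
augment #2: 3→8→0 bottleneck 9, total now 21
augment #3: 3→4→2→0 bottleneck 5, total now 26
augment #4: 3→6→1→0 bottleneck 1, total now 27
augment #5: 3→4→5→2→0 bottleneck 25, total now 52
augment #6: 3→6→10→8→0 bottleneck 2, total now 54
augment #7: 3→6→1→7→9→0 bottleneck 15, total now 69
augment #8: 3→6→10→12→9→0 bottleneck 2, total now 71
augment #9: 3→4→5→2→8→12→9→0 bottleneck 5, total now 76
augment #10: 3→6→1→11→5→2→8→12→9→0 bottleneck 3, total now 79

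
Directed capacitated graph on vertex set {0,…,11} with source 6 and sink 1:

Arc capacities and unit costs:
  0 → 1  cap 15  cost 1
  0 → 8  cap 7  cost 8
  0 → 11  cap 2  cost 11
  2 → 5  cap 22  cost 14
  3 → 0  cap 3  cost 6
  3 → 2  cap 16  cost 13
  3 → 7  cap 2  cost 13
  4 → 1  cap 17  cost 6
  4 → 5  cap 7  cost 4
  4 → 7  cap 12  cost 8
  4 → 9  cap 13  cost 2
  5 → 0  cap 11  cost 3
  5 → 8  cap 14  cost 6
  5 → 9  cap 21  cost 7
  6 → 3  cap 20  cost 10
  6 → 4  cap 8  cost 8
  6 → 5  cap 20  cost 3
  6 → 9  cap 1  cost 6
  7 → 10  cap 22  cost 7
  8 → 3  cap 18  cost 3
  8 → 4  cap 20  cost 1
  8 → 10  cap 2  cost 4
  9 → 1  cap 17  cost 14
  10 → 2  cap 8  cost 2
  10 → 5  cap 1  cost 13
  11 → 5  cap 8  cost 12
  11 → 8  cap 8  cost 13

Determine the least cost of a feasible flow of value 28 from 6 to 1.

Minimum cost for 28 units: 333

shortest-cost path #1: 6→5→0→1 push 11 @ unit cost 7 (adds 77)
shortest-cost path #2: 6→4→1 push 8 @ unit cost 14 (adds 112)
shortest-cost path #3: 6→5→8→4→1 push 9 @ unit cost 16 (adds 144)
total cost = 333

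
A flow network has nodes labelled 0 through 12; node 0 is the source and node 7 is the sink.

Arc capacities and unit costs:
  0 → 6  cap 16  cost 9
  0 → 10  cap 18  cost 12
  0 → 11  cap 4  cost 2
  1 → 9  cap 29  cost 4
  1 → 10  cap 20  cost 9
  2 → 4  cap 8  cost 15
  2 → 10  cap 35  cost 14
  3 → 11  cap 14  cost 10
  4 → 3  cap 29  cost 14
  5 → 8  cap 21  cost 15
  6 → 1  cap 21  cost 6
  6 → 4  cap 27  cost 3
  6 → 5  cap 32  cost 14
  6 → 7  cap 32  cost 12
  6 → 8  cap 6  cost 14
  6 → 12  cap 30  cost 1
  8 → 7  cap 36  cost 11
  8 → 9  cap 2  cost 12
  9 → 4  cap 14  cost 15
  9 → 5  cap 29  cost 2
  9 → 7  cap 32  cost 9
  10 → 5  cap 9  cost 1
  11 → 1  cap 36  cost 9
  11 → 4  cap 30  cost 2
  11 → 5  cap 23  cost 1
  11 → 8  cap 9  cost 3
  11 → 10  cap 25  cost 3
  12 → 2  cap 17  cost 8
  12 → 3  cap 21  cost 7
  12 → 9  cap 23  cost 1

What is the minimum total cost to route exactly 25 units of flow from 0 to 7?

shortest-cost path #1: 0→11→8→7 push 4 @ unit cost 16 (adds 64)
shortest-cost path #2: 0→6→12→9→7 push 16 @ unit cost 20 (adds 320)
shortest-cost path #3: 0→10→5→8→7 push 5 @ unit cost 39 (adds 195)
total cost = 579

Minimum cost for 25 units: 579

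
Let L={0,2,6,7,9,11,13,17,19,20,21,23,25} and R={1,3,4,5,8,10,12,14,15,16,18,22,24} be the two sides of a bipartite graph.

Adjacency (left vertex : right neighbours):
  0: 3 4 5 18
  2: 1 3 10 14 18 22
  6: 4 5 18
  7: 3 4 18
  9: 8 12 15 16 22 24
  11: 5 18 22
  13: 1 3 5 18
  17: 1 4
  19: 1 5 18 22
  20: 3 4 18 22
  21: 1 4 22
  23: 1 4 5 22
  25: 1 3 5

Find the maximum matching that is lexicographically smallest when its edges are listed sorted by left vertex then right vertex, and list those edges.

Lex-smallest maximum matching: {(0,3), (2,10), (6,4), (7,18), (9,8), (11,5), (13,1), (19,22)}

|M| = 8 (so the lex-smallest maximum matching has 8 edges)
process left vertices in ascending order; for each, take the smallest-labelled available neighbour that still permits 8 edges overall, or leave it unmatched if none does
lex-smallest matching: {0-3, 2-10, 6-4, 7-18, 9-8, 11-5, 13-1, 19-22}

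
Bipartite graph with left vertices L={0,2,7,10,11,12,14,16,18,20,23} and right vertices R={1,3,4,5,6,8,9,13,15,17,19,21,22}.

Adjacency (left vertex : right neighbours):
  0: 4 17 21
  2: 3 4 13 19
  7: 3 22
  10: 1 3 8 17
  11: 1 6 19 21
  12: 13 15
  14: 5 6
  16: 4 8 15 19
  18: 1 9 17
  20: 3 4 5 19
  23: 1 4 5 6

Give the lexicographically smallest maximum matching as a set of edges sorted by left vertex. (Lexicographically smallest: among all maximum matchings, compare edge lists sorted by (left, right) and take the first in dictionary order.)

Lex-smallest maximum matching: {(0,4), (2,3), (7,22), (10,1), (11,21), (12,13), (14,5), (16,8), (18,9), (20,19), (23,6)}

|M| = 11 (so the lex-smallest maximum matching has 11 edges)
process left vertices in ascending order; for each, take the smallest-labelled available neighbour that still permits 11 edges overall, or leave it unmatched if none does
lex-smallest matching: {0-4, 2-3, 7-22, 10-1, 11-21, 12-13, 14-5, 16-8, 18-9, 20-19, 23-6}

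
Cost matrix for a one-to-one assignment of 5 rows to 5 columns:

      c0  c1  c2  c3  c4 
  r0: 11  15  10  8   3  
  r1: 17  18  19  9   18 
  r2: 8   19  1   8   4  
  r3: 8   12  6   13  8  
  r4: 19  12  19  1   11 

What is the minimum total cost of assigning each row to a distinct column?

Minimum assignment cost: 31

optimal assignment: row0→col4 (cost 3), row1→col1 (cost 18), row2→col2 (cost 1), row3→col0 (cost 8), row4→col3 (cost 1)
total = 3 + 18 + 1 + 8 + 1 = 31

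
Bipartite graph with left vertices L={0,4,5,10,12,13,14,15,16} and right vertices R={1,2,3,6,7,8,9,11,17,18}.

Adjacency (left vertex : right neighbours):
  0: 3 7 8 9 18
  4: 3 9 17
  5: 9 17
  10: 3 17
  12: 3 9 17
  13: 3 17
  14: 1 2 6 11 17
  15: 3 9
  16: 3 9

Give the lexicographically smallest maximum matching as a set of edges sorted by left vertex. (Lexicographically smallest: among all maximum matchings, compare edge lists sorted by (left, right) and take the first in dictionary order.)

Lex-smallest maximum matching: {(0,7), (4,3), (5,9), (10,17), (14,1)}

|M| = 5 (so the lex-smallest maximum matching has 5 edges)
process left vertices in ascending order; for each, take the smallest-labelled available neighbour that still permits 5 edges overall, or leave it unmatched if none does
lex-smallest matching: {0-7, 4-3, 5-9, 10-17, 14-1}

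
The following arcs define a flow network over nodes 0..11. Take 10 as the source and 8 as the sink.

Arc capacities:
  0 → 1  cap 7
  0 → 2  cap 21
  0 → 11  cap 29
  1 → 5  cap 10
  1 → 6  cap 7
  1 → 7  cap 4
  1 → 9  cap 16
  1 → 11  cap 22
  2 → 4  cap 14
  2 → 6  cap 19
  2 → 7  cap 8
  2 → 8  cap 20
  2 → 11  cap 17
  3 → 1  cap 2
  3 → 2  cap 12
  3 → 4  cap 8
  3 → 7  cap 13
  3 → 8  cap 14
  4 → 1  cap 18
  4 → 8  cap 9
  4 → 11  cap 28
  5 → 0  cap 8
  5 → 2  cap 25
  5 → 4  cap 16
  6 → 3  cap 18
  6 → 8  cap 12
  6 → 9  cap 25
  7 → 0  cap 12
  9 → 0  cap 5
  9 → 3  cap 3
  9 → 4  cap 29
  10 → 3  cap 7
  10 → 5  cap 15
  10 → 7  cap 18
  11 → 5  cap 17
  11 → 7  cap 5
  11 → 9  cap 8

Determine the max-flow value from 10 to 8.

augment #1: 10→3→8 bottleneck 7, total now 7
augment #2: 10→5→2→8 bottleneck 15, total now 22
augment #3: 10→7→0→2→8 bottleneck 5, total now 27
augment #4: 10→7→0→1→6→8 bottleneck 7, total now 34

Maximum flow value: 34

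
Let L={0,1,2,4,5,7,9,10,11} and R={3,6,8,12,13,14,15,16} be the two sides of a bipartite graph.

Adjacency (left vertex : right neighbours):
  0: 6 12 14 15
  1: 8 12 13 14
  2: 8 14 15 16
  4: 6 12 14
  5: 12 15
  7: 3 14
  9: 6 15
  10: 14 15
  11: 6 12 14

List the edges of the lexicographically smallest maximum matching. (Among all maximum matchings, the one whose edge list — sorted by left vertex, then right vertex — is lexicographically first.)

|M| = 7 (so the lex-smallest maximum matching has 7 edges)
process left vertices in ascending order; for each, take the smallest-labelled available neighbour that still permits 7 edges overall, or leave it unmatched if none does
lex-smallest matching: {0-6, 1-8, 2-16, 4-12, 5-15, 7-3, 10-14}

Lex-smallest maximum matching: {(0,6), (1,8), (2,16), (4,12), (5,15), (7,3), (10,14)}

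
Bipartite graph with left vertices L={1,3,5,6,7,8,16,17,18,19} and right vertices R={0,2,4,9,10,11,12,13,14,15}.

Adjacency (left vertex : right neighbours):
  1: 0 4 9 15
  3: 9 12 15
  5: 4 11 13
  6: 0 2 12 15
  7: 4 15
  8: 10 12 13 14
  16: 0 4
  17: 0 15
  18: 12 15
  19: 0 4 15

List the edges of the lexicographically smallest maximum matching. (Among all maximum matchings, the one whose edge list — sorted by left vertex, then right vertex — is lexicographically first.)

|M| = 8 (so the lex-smallest maximum matching has 8 edges)
process left vertices in ascending order; for each, take the smallest-labelled available neighbour that still permits 8 edges overall, or leave it unmatched if none does
lex-smallest matching: {1-0, 3-9, 5-11, 6-2, 7-4, 8-10, 17-15, 18-12}

Lex-smallest maximum matching: {(1,0), (3,9), (5,11), (6,2), (7,4), (8,10), (17,15), (18,12)}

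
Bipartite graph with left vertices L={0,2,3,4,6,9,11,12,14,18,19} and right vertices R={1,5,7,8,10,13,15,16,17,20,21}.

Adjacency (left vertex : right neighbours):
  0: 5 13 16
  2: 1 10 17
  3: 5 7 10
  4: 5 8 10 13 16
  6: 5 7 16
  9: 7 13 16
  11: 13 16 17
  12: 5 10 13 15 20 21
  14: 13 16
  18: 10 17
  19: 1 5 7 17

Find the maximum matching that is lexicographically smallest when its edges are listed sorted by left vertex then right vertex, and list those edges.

|M| = 9 (so the lex-smallest maximum matching has 9 edges)
process left vertices in ascending order; for each, take the smallest-labelled available neighbour that still permits 9 edges overall, or leave it unmatched if none does
lex-smallest matching: {0-5, 2-1, 3-7, 4-8, 6-16, 9-13, 11-17, 12-15, 18-10}

Lex-smallest maximum matching: {(0,5), (2,1), (3,7), (4,8), (6,16), (9,13), (11,17), (12,15), (18,10)}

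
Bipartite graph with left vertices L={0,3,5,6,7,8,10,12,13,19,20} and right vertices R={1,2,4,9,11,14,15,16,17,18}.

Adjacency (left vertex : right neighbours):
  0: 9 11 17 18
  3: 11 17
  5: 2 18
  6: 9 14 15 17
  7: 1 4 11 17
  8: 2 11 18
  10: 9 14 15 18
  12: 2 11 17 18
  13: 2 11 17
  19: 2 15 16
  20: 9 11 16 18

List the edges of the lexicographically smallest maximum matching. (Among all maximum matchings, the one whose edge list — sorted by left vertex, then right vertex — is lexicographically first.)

|M| = 9 (so the lex-smallest maximum matching has 9 edges)
process left vertices in ascending order; for each, take the smallest-labelled available neighbour that still permits 9 edges overall, or leave it unmatched if none does
lex-smallest matching: {0-9, 3-11, 5-2, 6-14, 7-1, 8-18, 10-15, 12-17, 19-16}

Lex-smallest maximum matching: {(0,9), (3,11), (5,2), (6,14), (7,1), (8,18), (10,15), (12,17), (19,16)}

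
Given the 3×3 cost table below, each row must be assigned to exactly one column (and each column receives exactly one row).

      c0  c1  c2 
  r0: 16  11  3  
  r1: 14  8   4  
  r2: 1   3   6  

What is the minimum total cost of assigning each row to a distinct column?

optimal assignment: row0→col2 (cost 3), row1→col1 (cost 8), row2→col0 (cost 1)
total = 3 + 8 + 1 = 12

Minimum assignment cost: 12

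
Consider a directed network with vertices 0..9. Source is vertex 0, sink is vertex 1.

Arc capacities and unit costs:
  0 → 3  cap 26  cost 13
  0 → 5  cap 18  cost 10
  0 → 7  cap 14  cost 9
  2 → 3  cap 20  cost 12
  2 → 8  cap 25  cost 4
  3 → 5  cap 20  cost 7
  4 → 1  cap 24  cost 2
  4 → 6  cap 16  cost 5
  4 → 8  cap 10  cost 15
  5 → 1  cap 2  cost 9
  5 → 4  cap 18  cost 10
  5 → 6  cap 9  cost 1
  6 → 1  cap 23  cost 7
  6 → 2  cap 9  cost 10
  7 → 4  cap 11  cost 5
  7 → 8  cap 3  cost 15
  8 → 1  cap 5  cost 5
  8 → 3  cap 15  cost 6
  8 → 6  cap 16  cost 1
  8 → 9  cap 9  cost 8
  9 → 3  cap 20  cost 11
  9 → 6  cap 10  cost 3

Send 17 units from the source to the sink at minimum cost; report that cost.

shortest-cost path #1: 0→7→4→1 push 11 @ unit cost 16 (adds 176)
shortest-cost path #2: 0→5→6→1 push 6 @ unit cost 18 (adds 108)
total cost = 284

Minimum cost for 17 units: 284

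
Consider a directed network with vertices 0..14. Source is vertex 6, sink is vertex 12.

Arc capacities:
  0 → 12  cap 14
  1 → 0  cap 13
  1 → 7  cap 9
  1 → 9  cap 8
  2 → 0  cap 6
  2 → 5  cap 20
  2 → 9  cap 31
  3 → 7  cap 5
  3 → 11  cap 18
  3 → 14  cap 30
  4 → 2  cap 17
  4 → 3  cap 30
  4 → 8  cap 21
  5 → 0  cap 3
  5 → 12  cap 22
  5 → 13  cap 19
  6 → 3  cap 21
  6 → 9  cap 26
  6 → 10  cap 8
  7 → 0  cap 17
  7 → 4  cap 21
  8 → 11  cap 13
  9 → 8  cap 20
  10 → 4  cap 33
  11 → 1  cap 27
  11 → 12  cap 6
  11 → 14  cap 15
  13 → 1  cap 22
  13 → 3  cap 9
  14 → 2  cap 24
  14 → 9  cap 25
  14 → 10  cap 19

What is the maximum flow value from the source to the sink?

Maximum flow value: 40

augment #1: 6→3→11→12 bottleneck 6, total now 6
augment #2: 6→3→7→0→12 bottleneck 5, total now 11
augment #3: 6→3→11→1→0→12 bottleneck 9, total now 20
augment #4: 6→3→14→2→5→12 bottleneck 1, total now 21
augment #5: 6→10→4→2→5→12 bottleneck 8, total now 29
augment #6: 6→9→8→11→14→2→5→12 bottleneck 11, total now 40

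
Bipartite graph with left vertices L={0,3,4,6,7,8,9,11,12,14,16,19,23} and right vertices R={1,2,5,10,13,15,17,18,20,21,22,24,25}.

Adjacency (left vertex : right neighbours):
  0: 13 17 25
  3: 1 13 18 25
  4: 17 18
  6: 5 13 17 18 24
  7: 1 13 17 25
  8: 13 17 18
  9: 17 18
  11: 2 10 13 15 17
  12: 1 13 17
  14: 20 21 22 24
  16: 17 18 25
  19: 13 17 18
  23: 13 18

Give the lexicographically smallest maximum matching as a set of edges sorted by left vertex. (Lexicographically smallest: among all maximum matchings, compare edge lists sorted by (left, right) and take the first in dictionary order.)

|M| = 8 (so the lex-smallest maximum matching has 8 edges)
process left vertices in ascending order; for each, take the smallest-labelled available neighbour that still permits 8 edges overall, or leave it unmatched if none does
lex-smallest matching: {0-13, 3-1, 4-17, 6-5, 7-25, 8-18, 11-2, 14-20}

Lex-smallest maximum matching: {(0,13), (3,1), (4,17), (6,5), (7,25), (8,18), (11,2), (14,20)}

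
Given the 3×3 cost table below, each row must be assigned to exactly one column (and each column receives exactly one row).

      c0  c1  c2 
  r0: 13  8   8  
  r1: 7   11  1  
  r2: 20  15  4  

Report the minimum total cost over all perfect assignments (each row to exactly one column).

optimal assignment: row0→col1 (cost 8), row1→col0 (cost 7), row2→col2 (cost 4)
total = 8 + 7 + 4 = 19

Minimum assignment cost: 19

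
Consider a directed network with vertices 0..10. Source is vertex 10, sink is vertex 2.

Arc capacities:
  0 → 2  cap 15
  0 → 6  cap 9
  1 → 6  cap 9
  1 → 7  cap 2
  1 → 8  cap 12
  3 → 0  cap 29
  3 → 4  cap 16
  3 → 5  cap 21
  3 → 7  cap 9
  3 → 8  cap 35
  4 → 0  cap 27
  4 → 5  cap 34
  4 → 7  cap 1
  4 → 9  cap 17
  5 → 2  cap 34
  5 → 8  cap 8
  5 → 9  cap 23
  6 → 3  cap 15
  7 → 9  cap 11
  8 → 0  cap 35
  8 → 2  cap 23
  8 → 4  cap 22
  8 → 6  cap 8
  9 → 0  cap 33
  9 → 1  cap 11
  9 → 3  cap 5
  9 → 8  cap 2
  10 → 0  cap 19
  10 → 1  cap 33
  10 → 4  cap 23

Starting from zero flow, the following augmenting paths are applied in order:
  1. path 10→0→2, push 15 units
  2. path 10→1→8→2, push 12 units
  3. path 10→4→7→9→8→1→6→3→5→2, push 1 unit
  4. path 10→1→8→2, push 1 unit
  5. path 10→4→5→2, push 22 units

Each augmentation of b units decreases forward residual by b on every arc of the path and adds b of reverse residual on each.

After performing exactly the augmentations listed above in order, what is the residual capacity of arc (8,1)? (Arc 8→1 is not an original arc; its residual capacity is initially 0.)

Residual capacity of (8,1): 12

after path 1 (10→0→2, push 15): res(8,1)=0
after path 2 (10→1→8→2, push 12): res(8,1)=12
after path 3 (10→4→7→9→8→1→6→3→5→2, push 1): res(8,1)=11
after path 4 (10→1→8→2, push 1): res(8,1)=12
after path 5 (10→4→5→2, push 22): res(8,1)=12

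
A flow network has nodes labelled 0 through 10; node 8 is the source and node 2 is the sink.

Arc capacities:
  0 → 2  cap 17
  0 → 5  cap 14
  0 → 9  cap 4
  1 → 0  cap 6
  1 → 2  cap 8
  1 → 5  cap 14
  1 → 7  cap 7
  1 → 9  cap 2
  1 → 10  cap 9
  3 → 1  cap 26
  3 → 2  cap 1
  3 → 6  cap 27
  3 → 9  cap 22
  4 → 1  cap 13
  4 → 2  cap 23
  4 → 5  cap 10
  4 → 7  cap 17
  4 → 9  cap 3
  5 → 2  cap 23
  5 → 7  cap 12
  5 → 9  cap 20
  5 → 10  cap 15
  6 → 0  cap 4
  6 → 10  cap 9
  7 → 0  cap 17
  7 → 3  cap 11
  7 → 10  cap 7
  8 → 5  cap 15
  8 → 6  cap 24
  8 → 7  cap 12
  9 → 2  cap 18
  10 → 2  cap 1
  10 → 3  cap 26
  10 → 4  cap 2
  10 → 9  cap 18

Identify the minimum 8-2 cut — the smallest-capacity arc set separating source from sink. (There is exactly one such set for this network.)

Min-cut arcs: {(6,0), (6,10), (8,5), (8,7)} (total capacity 40)

augment #1: 8→5→2 push 15
augment #2: 8→6→0→2 push 4
augment #3: 8→6→10→2 push 1
augment #4: 8→7→0→2 push 12
augment #5: 8→6→10→3→2 push 1
augment #6: 8→6→10→4→2 push 2
augment #7: 8→6→10→9→2 push 5
max flow = 40; residual-reachable set from 8 gives S-side
cut edges (S→T): {(6,0), (6,10), (8,5), (8,7)} total cap 40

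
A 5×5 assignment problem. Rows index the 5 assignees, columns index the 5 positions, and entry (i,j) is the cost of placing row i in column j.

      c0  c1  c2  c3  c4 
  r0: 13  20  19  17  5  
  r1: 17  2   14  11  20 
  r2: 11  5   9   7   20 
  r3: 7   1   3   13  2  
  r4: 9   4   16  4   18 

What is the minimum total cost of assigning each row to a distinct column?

optimal assignment: row0→col4 (cost 5), row1→col1 (cost 2), row2→col0 (cost 11), row3→col2 (cost 3), row4→col3 (cost 4)
total = 5 + 2 + 11 + 3 + 4 = 25

Minimum assignment cost: 25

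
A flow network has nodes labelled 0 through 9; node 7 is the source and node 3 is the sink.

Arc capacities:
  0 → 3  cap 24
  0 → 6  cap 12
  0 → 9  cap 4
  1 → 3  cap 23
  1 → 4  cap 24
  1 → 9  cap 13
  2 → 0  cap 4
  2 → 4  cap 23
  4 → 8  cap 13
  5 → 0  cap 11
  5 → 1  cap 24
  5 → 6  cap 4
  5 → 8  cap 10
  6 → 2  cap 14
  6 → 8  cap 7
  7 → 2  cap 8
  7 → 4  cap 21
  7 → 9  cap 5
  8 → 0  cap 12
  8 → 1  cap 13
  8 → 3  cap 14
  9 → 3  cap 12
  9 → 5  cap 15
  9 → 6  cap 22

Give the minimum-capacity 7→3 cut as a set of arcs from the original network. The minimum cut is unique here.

Min-cut arcs: {(2,0), (4,8), (7,9)} (total capacity 22)

augment #1: 7→9→3 push 5
augment #2: 7→2→0→3 push 4
augment #3: 7→4→8→3 push 13
max flow = 22; residual-reachable set from 7 gives S-side
cut edges (S→T): {(2,0), (4,8), (7,9)} total cap 22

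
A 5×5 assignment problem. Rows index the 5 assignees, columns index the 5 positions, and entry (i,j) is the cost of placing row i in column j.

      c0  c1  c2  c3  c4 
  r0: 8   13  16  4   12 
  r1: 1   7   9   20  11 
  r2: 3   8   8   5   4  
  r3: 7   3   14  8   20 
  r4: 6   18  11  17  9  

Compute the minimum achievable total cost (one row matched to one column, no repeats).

Minimum assignment cost: 23

optimal assignment: row0→col3 (cost 4), row1→col0 (cost 1), row2→col4 (cost 4), row3→col1 (cost 3), row4→col2 (cost 11)
total = 4 + 1 + 4 + 3 + 11 = 23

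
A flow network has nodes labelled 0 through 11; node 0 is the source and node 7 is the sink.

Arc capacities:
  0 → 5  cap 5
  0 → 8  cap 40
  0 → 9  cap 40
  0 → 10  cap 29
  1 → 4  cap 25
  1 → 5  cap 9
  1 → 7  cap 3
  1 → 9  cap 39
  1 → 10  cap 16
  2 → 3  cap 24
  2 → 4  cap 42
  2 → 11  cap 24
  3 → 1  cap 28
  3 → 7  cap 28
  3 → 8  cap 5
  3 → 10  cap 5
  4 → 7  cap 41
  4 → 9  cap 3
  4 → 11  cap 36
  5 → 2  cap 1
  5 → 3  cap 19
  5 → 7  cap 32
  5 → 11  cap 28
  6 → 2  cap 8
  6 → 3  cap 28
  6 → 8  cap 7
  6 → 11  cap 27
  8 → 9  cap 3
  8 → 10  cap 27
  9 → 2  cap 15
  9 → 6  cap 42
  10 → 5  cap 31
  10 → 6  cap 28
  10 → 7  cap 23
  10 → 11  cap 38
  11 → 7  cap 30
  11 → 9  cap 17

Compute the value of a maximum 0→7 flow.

Maximum flow value: 104

augment #1: 0→5→7 bottleneck 5, total now 5
augment #2: 0→10→7 bottleneck 23, total now 28
augment #3: 0→10→5→7 bottleneck 6, total now 34
augment #4: 0→8→10→5→7 bottleneck 21, total now 55
augment #5: 0→8→10→11→7 bottleneck 6, total now 61
augment #6: 0→9→2→3→7 bottleneck 15, total now 76
augment #7: 0→9→6→3→7 bottleneck 13, total now 89
augment #8: 0→9→6→11→7 bottleneck 12, total now 101
augment #9: 0→8→9→6→11→7 bottleneck 3, total now 104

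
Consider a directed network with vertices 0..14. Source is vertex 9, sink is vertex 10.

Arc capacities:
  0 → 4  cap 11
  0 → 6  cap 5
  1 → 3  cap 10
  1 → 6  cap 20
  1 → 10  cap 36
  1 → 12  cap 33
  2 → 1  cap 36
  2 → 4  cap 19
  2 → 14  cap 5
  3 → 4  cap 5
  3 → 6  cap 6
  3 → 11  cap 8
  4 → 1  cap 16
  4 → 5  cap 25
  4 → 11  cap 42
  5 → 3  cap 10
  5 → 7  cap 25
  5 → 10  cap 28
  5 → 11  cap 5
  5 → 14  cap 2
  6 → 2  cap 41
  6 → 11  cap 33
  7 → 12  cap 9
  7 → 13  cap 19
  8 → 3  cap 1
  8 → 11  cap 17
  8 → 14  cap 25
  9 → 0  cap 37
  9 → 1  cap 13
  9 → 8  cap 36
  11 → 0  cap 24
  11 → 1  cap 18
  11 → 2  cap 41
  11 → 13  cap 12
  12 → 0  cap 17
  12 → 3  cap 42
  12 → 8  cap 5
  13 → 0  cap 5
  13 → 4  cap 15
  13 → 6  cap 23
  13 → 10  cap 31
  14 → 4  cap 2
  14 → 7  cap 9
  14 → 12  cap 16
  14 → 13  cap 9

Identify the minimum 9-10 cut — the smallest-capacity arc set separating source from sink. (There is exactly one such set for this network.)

augment #1: 9→1→10 push 13
augment #2: 9→0→4→1→10 push 11
augment #3: 9→8→11→1→10 push 12
augment #4: 9→8→11→13→10 push 5
augment #5: 9→8→14→13→10 push 9
augment #6: 9→0→6→11→13→10 push 5
augment #7: 9→8→3→4→5→10 push 1
augment #8: 9→8→14→4→5→10 push 2
augment #9: 9→8→14→7→13→10 push 7
max flow = 65; residual-reachable set from 9 gives S-side
cut edges (S→T): {(0,4), (0,6), (9,1), (9,8)} total cap 65

Min-cut arcs: {(0,4), (0,6), (9,1), (9,8)} (total capacity 65)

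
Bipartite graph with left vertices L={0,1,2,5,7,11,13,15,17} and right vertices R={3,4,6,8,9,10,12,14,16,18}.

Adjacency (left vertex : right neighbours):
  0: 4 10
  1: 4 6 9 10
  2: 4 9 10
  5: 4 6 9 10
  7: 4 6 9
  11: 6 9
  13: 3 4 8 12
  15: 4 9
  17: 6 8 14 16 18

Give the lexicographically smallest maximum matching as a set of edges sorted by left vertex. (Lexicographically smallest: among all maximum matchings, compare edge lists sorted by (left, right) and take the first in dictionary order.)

Lex-smallest maximum matching: {(0,4), (1,6), (2,9), (5,10), (13,3), (17,8)}

|M| = 6 (so the lex-smallest maximum matching has 6 edges)
process left vertices in ascending order; for each, take the smallest-labelled available neighbour that still permits 6 edges overall, or leave it unmatched if none does
lex-smallest matching: {0-4, 1-6, 2-9, 5-10, 13-3, 17-8}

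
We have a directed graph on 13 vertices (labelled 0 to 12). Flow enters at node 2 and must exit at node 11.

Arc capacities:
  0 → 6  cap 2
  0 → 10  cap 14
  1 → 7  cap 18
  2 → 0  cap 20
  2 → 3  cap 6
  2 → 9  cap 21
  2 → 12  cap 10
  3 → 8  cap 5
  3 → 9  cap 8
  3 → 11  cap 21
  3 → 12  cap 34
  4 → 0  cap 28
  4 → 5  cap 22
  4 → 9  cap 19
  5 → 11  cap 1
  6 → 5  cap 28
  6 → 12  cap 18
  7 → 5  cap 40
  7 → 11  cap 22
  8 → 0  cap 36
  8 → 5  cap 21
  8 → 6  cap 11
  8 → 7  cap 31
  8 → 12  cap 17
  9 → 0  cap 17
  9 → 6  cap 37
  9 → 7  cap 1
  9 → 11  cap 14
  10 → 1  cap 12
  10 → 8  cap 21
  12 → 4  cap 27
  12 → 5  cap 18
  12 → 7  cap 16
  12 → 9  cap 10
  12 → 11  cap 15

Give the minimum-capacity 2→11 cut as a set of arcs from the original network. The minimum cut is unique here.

Min-cut arcs: {(0,6), (0,10), (2,3), (2,9), (2,12)} (total capacity 53)

augment #1: 2→3→11 push 6
augment #2: 2→9→11 push 14
augment #3: 2→12→11 push 10
augment #4: 2→9→7→11 push 1
augment #5: 2→0→6→5→11 push 1
augment #6: 2→0→6→12→11 push 1
augment #7: 2→9→6→12→11 push 4
augment #8: 2→0→10→1→7→11 push 12
augment #9: 2→0→10→8→7→11 push 2
augment #10: 2→9→6→12→7→11 push 2
max flow = 53; residual-reachable set from 2 gives S-side
cut edges (S→T): {(0,6), (0,10), (2,3), (2,9), (2,12)} total cap 53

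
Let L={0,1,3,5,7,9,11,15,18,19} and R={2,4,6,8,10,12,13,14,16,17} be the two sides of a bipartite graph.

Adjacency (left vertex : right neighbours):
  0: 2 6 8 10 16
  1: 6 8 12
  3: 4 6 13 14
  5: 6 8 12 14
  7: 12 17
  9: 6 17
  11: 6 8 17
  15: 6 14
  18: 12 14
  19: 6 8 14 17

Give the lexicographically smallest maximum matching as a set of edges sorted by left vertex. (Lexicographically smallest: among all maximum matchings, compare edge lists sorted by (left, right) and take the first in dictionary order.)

Lex-smallest maximum matching: {(0,2), (1,6), (3,4), (5,8), (7,12), (9,17), (15,14)}

|M| = 7 (so the lex-smallest maximum matching has 7 edges)
process left vertices in ascending order; for each, take the smallest-labelled available neighbour that still permits 7 edges overall, or leave it unmatched if none does
lex-smallest matching: {0-2, 1-6, 3-4, 5-8, 7-12, 9-17, 15-14}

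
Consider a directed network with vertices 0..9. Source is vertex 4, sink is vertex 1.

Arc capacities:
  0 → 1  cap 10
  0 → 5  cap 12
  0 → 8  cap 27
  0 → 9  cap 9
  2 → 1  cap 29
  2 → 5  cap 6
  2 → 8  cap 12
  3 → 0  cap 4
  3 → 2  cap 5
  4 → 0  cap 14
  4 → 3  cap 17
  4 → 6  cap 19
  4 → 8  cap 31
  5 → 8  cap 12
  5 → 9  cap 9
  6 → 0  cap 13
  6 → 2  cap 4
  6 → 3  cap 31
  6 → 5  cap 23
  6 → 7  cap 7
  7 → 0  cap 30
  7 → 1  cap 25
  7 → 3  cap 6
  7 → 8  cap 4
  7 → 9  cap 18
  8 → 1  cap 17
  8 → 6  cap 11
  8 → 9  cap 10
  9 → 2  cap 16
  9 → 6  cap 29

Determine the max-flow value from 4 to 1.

Maximum flow value: 59

augment #1: 4→0→1 bottleneck 10, total now 10
augment #2: 4→8→1 bottleneck 17, total now 27
augment #3: 4→3→2→1 bottleneck 5, total now 32
augment #4: 4→6→2→1 bottleneck 4, total now 36
augment #5: 4→6→7→1 bottleneck 7, total now 43
augment #6: 4→0→9→2→1 bottleneck 4, total now 47
augment #7: 4→8→9→2→1 bottleneck 10, total now 57
augment #8: 4→3→0→9→2→1 bottleneck 2, total now 59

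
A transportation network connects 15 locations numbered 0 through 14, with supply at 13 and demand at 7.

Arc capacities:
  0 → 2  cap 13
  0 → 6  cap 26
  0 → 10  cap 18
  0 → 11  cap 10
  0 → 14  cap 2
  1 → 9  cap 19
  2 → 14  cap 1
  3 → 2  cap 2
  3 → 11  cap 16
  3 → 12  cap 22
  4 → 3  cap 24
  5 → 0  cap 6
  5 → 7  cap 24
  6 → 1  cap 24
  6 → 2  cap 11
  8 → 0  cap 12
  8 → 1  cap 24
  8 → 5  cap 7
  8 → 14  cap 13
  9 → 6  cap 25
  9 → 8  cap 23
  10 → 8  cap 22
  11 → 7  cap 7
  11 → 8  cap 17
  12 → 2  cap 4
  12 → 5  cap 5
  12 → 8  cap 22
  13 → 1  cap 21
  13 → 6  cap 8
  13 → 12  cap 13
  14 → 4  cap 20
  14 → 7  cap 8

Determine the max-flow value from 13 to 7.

augment #1: 13→12→5→7 bottleneck 5, total now 5
augment #2: 13→6→2→14→7 bottleneck 1, total now 6
augment #3: 13→12→8→5→7 bottleneck 7, total now 13
augment #4: 13→12→8→14→7 bottleneck 1, total now 14
augment #5: 13→1→9→8→14→7 bottleneck 6, total now 20
augment #6: 13→1→9→8→0→11→7 bottleneck 7, total now 27

Maximum flow value: 27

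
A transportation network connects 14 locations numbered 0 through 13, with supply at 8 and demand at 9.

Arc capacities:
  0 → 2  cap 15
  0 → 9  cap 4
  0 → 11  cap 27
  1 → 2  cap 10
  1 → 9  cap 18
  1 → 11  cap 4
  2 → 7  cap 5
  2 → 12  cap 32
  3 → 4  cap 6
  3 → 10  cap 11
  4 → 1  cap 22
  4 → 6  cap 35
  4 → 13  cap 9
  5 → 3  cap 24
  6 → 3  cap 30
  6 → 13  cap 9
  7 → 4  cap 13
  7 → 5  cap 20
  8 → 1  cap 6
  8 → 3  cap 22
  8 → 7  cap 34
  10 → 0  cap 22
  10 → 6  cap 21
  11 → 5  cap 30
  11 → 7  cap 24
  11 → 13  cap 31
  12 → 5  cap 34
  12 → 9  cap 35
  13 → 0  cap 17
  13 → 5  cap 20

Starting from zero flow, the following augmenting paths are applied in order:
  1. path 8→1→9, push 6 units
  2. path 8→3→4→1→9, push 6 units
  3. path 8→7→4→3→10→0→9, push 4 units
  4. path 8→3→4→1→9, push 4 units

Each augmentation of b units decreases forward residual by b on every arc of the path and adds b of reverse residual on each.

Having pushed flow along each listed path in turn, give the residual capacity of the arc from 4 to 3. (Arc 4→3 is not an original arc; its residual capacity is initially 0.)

after path 1 (8→1→9, push 6): res(4,3)=0
after path 2 (8→3→4→1→9, push 6): res(4,3)=6
after path 3 (8→7→4→3→10→0→9, push 4): res(4,3)=2
after path 4 (8→3→4→1→9, push 4): res(4,3)=6

Residual capacity of (4,3): 6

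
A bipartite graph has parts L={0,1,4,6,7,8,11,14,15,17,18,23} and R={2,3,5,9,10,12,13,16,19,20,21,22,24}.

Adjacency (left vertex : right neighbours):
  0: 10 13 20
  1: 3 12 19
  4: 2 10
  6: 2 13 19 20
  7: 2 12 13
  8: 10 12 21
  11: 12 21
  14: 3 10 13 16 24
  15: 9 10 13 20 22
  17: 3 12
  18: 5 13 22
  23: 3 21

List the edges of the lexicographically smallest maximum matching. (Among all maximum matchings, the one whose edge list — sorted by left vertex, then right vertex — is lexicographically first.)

Lex-smallest maximum matching: {(0,10), (1,19), (4,2), (6,20), (7,13), (8,12), (11,21), (14,16), (15,9), (17,3), (18,5)}

|M| = 11 (so the lex-smallest maximum matching has 11 edges)
process left vertices in ascending order; for each, take the smallest-labelled available neighbour that still permits 11 edges overall, or leave it unmatched if none does
lex-smallest matching: {0-10, 1-19, 4-2, 6-20, 7-13, 8-12, 11-21, 14-16, 15-9, 17-3, 18-5}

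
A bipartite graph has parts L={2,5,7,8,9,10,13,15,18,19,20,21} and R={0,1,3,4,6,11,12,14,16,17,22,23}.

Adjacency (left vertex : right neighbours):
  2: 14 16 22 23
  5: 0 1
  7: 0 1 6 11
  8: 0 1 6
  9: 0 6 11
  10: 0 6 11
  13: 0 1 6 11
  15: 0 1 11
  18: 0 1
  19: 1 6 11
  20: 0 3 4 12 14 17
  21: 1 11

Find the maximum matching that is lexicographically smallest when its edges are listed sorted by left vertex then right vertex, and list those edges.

|M| = 6 (so the lex-smallest maximum matching has 6 edges)
process left vertices in ascending order; for each, take the smallest-labelled available neighbour that still permits 6 edges overall, or leave it unmatched if none does
lex-smallest matching: {2-14, 5-0, 7-1, 8-6, 9-11, 20-3}

Lex-smallest maximum matching: {(2,14), (5,0), (7,1), (8,6), (9,11), (20,3)}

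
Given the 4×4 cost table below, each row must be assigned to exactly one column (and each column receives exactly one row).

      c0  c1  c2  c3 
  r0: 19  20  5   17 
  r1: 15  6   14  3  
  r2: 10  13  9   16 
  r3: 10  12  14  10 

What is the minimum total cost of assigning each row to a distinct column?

optimal assignment: row0→col2 (cost 5), row1→col3 (cost 3), row2→col0 (cost 10), row3→col1 (cost 12)
total = 5 + 3 + 10 + 12 = 30

Minimum assignment cost: 30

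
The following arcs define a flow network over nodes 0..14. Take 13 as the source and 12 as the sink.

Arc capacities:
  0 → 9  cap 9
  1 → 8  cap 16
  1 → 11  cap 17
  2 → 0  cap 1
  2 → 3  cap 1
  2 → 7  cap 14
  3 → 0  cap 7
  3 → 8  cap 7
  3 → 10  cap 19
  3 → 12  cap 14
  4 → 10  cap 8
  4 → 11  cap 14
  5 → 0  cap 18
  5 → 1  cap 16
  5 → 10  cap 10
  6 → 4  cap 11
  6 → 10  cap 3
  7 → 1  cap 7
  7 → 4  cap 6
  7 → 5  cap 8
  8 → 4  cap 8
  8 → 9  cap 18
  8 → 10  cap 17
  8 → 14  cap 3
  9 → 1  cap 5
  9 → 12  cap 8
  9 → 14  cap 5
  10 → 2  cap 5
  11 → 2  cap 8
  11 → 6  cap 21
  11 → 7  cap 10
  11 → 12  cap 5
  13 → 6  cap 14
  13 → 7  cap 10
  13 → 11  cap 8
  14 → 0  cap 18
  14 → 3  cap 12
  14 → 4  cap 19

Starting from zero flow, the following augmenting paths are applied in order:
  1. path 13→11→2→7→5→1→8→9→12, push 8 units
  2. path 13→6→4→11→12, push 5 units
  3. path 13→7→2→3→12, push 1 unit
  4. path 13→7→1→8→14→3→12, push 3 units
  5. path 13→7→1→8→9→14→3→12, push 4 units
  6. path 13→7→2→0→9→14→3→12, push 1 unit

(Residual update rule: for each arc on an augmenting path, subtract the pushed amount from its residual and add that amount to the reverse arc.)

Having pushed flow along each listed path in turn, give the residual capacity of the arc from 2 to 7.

after path 1 (13→11→2→7→5→1→8→9→12, push 8): res(2,7)=6
after path 2 (13→6→4→11→12, push 5): res(2,7)=6
after path 3 (13→7→2→3→12, push 1): res(2,7)=7
after path 4 (13→7→1→8→14→3→12, push 3): res(2,7)=7
after path 5 (13→7→1→8→9→14→3→12, push 4): res(2,7)=7
after path 6 (13→7→2→0→9→14→3→12, push 1): res(2,7)=8

Residual capacity of (2,7): 8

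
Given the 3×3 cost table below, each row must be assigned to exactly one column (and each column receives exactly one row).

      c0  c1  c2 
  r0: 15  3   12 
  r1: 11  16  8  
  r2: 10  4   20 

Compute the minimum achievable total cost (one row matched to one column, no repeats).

optimal assignment: row0→col1 (cost 3), row1→col2 (cost 8), row2→col0 (cost 10)
total = 3 + 8 + 10 = 21

Minimum assignment cost: 21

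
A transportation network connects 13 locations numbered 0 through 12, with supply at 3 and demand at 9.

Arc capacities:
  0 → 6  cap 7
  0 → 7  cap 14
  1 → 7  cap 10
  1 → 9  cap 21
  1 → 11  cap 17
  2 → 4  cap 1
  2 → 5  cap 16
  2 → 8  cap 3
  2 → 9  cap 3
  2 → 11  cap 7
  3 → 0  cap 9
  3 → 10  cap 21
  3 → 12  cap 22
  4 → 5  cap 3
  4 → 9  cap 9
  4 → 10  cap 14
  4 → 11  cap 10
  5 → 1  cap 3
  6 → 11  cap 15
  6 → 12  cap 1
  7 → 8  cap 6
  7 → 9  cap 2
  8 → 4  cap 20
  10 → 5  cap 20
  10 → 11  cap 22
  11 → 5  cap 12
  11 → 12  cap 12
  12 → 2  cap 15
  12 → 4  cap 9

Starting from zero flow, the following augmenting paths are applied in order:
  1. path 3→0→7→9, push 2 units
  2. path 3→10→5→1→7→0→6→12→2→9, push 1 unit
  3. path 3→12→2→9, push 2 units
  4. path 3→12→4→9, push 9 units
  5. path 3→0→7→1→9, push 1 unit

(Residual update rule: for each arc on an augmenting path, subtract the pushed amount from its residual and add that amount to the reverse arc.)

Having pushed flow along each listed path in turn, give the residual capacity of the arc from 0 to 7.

after path 1 (3→0→7→9, push 2): res(0,7)=12
after path 2 (3→10→5→1→7→0→6→12→2→9, push 1): res(0,7)=13
after path 3 (3→12→2→9, push 2): res(0,7)=13
after path 4 (3→12→4→9, push 9): res(0,7)=13
after path 5 (3→0→7→1→9, push 1): res(0,7)=12

Residual capacity of (0,7): 12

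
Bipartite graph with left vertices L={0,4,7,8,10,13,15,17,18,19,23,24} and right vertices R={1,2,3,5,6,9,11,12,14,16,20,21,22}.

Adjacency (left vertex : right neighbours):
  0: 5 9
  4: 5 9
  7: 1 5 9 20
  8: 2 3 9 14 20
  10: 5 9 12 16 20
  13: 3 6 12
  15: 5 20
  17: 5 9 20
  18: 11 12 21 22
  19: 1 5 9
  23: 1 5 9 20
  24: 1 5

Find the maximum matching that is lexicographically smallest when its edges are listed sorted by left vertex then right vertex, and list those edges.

Lex-smallest maximum matching: {(0,5), (4,9), (7,1), (8,2), (10,12), (13,3), (15,20), (18,11)}

|M| = 8 (so the lex-smallest maximum matching has 8 edges)
process left vertices in ascending order; for each, take the smallest-labelled available neighbour that still permits 8 edges overall, or leave it unmatched if none does
lex-smallest matching: {0-5, 4-9, 7-1, 8-2, 10-12, 13-3, 15-20, 18-11}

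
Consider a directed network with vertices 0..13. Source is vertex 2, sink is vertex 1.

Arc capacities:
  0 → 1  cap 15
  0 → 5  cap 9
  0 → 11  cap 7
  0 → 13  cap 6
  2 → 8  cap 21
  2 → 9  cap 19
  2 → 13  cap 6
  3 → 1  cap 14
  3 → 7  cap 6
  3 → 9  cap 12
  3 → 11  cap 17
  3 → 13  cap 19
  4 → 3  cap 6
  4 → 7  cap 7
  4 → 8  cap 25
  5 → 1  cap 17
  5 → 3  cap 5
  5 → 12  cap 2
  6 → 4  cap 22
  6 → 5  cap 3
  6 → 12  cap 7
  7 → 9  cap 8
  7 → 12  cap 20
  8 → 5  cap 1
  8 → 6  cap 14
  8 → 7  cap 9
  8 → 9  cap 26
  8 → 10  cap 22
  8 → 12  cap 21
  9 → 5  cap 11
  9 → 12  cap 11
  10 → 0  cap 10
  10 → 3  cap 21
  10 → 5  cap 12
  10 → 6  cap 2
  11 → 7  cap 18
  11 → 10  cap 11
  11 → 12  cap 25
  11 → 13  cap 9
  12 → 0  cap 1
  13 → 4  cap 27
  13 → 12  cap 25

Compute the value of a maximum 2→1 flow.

augment #1: 2→8→5→1 bottleneck 1, total now 1
augment #2: 2→9→5→1 bottleneck 11, total now 12
augment #3: 2→8→6→5→1 bottleneck 3, total now 15
augment #4: 2→8→10→0→1 bottleneck 10, total now 25
augment #5: 2→8→10→3→1 bottleneck 7, total now 32
augment #6: 2→9→12→0→1 bottleneck 1, total now 33
augment #7: 2→13→4→3→1 bottleneck 6, total now 39

Maximum flow value: 39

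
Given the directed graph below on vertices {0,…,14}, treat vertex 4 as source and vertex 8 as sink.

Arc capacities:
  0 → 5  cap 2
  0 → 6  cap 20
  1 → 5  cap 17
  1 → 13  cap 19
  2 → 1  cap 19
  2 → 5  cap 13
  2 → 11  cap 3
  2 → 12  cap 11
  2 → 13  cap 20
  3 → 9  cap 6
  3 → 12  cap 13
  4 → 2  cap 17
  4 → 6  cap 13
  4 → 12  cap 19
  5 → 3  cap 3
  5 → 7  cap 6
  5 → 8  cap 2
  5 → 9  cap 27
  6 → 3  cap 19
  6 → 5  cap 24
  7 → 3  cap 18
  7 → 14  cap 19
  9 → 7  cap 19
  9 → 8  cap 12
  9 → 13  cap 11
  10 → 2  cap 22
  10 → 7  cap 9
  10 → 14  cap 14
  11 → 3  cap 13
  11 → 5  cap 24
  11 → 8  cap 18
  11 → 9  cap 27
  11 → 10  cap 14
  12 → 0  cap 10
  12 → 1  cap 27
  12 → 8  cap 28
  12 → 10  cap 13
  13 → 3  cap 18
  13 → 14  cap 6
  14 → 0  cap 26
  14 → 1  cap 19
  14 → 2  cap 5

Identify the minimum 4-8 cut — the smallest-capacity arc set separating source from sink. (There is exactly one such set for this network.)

augment #1: 4→12→8 push 19
augment #2: 4→2→5→8 push 2
augment #3: 4→2→11→8 push 3
augment #4: 4→2→12→8 push 9
augment #5: 4→2→5→9→8 push 3
augment #6: 4→6→3→9→8 push 6
augment #7: 4→6→5→9→8 push 3
max flow = 45; residual-reachable set from 4 gives S-side
cut edges (S→T): {(2,11), (5,8), (9,8), (12,8)} total cap 45

Min-cut arcs: {(2,11), (5,8), (9,8), (12,8)} (total capacity 45)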